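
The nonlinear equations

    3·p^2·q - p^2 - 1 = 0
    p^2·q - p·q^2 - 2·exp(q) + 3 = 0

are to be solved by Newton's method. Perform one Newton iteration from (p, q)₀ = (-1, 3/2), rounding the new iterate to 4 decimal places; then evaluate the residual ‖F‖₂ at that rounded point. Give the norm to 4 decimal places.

0.7128

At (-1, 3/2): F = (2.5000, -2.213378).
Jacobian J = [[6·p·q - 2·p, 3·p^2], [2·p·q - q^2, p^2 - 2·p·q - 2·exp(q)]].
At the point, J = [[-7.0000, 3.0000], [-5.2500, -4.963378]] (det J = 50.493647).
Solving J·Δ = −F gives Δ = (0.1142, -0.5668).
Then the next iterate is (p, q)₁ = (-0.8858, 0.9332).
Re-evaluating at (-0.8858, 0.9332): F = (0.412041, -0.581628), so ‖F‖₂ = 0.7128.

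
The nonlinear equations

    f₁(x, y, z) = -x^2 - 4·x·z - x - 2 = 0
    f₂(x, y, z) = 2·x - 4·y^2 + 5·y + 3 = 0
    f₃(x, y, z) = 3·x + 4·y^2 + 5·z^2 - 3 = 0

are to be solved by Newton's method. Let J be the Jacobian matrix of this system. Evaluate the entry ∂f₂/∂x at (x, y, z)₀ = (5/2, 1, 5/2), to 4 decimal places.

∂f₂/∂x = 2.
At (5/2, 1, 5/2) this is 2.0000.

2.0000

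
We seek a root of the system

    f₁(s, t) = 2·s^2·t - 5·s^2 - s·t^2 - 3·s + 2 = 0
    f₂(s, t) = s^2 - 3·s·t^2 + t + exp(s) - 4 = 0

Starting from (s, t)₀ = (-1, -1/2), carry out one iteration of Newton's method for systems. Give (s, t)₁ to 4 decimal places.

(-0.7432, -1.9969)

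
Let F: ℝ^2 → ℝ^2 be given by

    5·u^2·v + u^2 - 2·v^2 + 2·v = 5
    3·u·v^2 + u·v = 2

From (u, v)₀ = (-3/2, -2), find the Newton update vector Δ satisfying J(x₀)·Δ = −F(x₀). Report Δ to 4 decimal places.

At (-3/2, -2): F = (-37.2500, -17.0000).
Jacobian J = [[10·u·v + 2·u, 5·u^2 - 4·v + 2], [3·v^2 + v, 6·u·v + u]].
At the point, J = [[27.0000, 21.2500], [10.0000, 16.5000]] (det J = 233.0000).
Solving J·Δ = −F gives Δ = (1.0874, 0.3712).

(1.0874, 0.3712)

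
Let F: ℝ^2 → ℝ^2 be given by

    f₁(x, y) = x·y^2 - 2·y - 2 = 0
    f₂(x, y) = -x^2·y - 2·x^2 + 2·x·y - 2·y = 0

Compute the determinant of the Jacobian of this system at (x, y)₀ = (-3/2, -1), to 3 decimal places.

-8.250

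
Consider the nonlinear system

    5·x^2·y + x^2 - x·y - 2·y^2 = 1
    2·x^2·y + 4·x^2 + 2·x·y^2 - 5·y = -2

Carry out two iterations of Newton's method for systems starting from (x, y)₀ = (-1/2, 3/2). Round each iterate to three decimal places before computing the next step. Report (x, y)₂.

At (-1/2, 3/2): F = (-2.625, -6.000).
Jacobian J = [[10·x·y + 2·x - y, 5·x^2 - x - 4·y], [4·x·y + 8·x + 2·y^2, 2·x^2 + 4·x·y - 5]].
At the point, J = [[-10.000, -4.250], [-2.500, -7.500]] (det J = 64.375).
Solving J·Δ = −F gives Δ = (0.090, -0.830).
Then the next iterate is (x, y)₁ = (-0.410, 0.670).
Round to (-0.410, 0.670) and repeat: F = (-0.89187, -0.82044), J = [[-4.237, -1.42950], [-3.481, -5.76260]].
Δ = (-0.204, -0.019), so (x, y)₂ = (-0.614, 0.651).

(-0.614, 0.651)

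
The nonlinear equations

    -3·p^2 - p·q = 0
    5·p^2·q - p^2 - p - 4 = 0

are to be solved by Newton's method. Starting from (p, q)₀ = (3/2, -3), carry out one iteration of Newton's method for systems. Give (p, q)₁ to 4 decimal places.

At (3/2, -3): F = (-2.2500, -41.5000).
Jacobian J = [[-6·p - q, -p], [10·p·q - 2·p - 1, 5·p^2]].
At the point, J = [[-6.0000, -1.5000], [-49.0000, 11.2500]] (det J = -141.0000).
Solving J·Δ = −F gives Δ = (-0.6210, 0.9840).
Then the next iterate is (p, q)₁ = (0.8790, -2.0160).

(0.8790, -2.0160)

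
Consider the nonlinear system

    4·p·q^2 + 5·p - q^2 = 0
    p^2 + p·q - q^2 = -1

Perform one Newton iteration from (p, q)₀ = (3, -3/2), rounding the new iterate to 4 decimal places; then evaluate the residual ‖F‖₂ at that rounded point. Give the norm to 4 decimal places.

11.9434

At (3, -3/2): F = (39.7500, 3.2500).
Jacobian J = [[4·q^2 + 5, 8·p·q - 2·q], [2·p + q, p - 2·q]].
At the point, J = [[14.0000, -33.0000], [4.5000, 6.0000]] (det J = 232.5000).
Solving J·Δ = −F gives Δ = (-1.4871, 0.5737).
Then the next iterate is (p, q)₁ = (1.5129, -0.9263).
Re-evaluating at (1.5129, -0.9263): F = (11.898933, 1.029435), so ‖F‖₂ = 11.9434.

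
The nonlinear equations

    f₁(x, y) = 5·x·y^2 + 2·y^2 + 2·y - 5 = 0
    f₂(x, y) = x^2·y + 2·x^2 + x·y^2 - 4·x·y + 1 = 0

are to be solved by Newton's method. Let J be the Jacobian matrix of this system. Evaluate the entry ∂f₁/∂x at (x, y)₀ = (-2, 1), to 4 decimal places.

∂f₁/∂x = 5·y^2.
At (-2, 1) this is 5.0000.

5.0000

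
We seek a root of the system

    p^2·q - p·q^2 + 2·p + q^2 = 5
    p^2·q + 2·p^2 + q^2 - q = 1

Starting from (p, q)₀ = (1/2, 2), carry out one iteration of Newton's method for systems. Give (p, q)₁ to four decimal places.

(-0.5417, 2.6667)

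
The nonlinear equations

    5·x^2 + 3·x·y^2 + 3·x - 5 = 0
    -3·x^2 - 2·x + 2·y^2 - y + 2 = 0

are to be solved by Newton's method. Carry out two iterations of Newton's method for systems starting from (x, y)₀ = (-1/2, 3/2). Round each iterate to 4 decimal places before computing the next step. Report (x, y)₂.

At (-1/2, 3/2): F = (-8.6250, 5.2500).
Jacobian J = [[10·x + 3·y^2 + 3, 6·x·y], [-6·x - 2, 4·y - 1]].
At the point, J = [[4.7500, -4.5000], [1.0000, 5.0000]] (det J = 28.2500).
Solving J·Δ = −F gives Δ = (0.6903, -1.1881).
Then the next iterate is (x, y)₁ = (0.1903, 0.3119).
Round to (0.1903, 0.3119) and repeat: F = (-4.192491, 1.393421), J = [[5.194845, 0.356127], [-3.1418, 0.2476]].
Δ = (0.6379, 2.4670), so (x, y)₂ = (0.8282, 2.7789).

(0.8282, 2.7789)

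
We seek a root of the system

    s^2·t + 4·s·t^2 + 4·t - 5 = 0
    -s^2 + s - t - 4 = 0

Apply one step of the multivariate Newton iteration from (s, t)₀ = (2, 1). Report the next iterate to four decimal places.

At (2, 1): F = (11.0000, -7.0000).
Jacobian J = [[2·s·t + 4·t^2, s^2 + 8·s·t + 4], [-2·s + 1, -1]].
At the point, J = [[8.0000, 24.0000], [-3.0000, -1.0000]] (det J = 64.0000).
Solving J·Δ = −F gives Δ = (-2.4531, 0.3594).
Then the next iterate is (s, t)₁ = (-0.4531, 1.3594).

(-0.4531, 1.3594)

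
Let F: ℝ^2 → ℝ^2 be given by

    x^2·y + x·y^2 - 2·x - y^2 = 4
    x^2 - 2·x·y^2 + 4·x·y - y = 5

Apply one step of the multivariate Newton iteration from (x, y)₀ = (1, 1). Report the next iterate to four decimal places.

At (1, 1): F = (-5.0000, -3.0000).
Jacobian J = [[2·x·y + y^2 - 2, x^2 + 2·x·y - 2·y], [2·x - 2·y^2 + 4·y, -4·x·y + 4·x - 1]].
At the point, J = [[1.0000, 1.0000], [4.0000, -1.0000]] (det J = -5.0000).
Solving J·Δ = −F gives Δ = (1.6000, 3.4000).
Then the next iterate is (x, y)₁ = (2.6000, 4.4000).

(2.6000, 4.4000)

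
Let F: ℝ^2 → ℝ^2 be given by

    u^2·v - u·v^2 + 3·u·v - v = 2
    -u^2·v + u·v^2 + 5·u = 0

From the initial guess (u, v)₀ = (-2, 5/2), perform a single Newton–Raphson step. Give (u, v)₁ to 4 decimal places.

(5.0667, 10.9048)

At (-2, 5/2): F = (3.0000, -32.5000).
Jacobian J = [[2·u·v - v^2 + 3·v, u^2 - 2·u·v + 3·u - 1], [-2·u·v + v^2 + 5, -u^2 + 2·u·v]].
At the point, J = [[-8.7500, 7.0000], [21.2500, -14.0000]] (det J = -26.2500).
Solving J·Δ = −F gives Δ = (7.0667, 8.4048).
Then the next iterate is (u, v)₁ = (5.0667, 10.9048).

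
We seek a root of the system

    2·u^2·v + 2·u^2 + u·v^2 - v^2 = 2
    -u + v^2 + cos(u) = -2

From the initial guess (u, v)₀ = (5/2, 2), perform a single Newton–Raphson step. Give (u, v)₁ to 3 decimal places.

(1.799, 1.045)

At (5/2, 2): F = (41.500, 2.69886).
Jacobian J = [[4·u·v + 4·u + v^2, 2·u^2 + 2·u·v - 2·v], [-sin(u) - 1, 2·v]].
At the point, J = [[34.000, 18.500], [-1.59847, 4.000]] (det J = 165.57173).
Solving J·Δ = −F gives Δ = (-0.701, -0.955).
Then the next iterate is (u, v)₁ = (1.799, 1.045).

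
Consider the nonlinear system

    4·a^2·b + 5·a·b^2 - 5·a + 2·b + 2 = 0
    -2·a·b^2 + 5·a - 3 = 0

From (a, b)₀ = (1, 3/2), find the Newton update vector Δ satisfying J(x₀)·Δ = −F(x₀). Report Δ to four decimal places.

At (1, 3/2): F = (17.2500, -2.5000).
Jacobian J = [[8·a·b + 5·b^2 - 5, 4·a^2 + 10·a·b + 2], [-2·b^2 + 5, -4·a·b]].
At the point, J = [[18.2500, 21.0000], [0.5000, -6.0000]] (det J = -120.0000).
Solving J·Δ = −F gives Δ = (-0.4250, -0.4521).

(-0.4250, -0.4521)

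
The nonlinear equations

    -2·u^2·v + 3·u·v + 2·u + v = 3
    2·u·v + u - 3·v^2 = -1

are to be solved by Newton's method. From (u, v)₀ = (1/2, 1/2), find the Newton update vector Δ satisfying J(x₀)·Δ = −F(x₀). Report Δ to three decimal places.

At (1/2, 1/2): F = (-1.000, 1.250).
Jacobian J = [[-4·u·v + 3·v + 2, -2·u^2 + 3·u + 1], [2·v + 1, 2·u - 6·v]].
At the point, J = [[2.500, 2.000], [2.000, -2.000]] (det J = -9.000).
Solving J·Δ = −F gives Δ = (-0.056, 0.569).

(-0.056, 0.569)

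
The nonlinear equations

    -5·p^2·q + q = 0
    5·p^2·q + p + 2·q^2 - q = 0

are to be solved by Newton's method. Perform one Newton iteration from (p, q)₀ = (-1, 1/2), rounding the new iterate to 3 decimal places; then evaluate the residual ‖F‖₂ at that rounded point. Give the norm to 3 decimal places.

0.480

At (-1, 1/2): F = (-2.000, 1.500).
Jacobian J = [[-10·p·q, -5·p^2 + 1], [10·p·q + 1, 5·p^2 + 4·q - 1]].
At the point, J = [[5.000, -4.000], [-4.000, 6.000]] (det J = 14.000).
Solving J·Δ = −F gives Δ = (0.429, 0.036).
Then the next iterate is (p, q)₁ = (-0.571, 0.536).
Re-evaluating at (-0.571, 0.536): F = (-0.33779, 0.34138), so ‖F‖₂ = 0.480.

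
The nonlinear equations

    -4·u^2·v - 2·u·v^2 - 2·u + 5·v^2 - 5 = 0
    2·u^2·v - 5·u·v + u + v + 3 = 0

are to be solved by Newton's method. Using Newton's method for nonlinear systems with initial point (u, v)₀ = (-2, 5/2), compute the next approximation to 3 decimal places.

(-1.201, 1.272)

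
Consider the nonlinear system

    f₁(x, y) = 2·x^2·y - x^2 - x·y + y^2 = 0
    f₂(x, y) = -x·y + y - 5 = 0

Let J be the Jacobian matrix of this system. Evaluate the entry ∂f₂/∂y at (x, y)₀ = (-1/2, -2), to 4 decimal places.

∂f₂/∂y = -x + 1.
At (-1/2, -2) this is 1.5000.

1.5000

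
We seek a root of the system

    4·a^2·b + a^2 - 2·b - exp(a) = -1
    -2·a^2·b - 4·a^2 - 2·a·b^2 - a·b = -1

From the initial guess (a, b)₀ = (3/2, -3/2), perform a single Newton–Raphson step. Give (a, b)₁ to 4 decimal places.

At (3/2, -3/2): F = (-11.731689, -5.7500).
Jacobian J = [[8·a·b + 2·a - exp(a), 4·a^2 - 2], [-4·a·b - 8·a - 2·b^2 - b, -2·a^2 - 4·a·b - a]].
At the point, J = [[-19.481689, 7.0000], [-6.0000, 3.0000]] (det J = -16.445067).
Solving J·Δ = −F gives Δ = (0.3074, 2.5314).
Then the next iterate is (a, b)₁ = (1.8074, 1.0314).

(1.8074, 1.0314)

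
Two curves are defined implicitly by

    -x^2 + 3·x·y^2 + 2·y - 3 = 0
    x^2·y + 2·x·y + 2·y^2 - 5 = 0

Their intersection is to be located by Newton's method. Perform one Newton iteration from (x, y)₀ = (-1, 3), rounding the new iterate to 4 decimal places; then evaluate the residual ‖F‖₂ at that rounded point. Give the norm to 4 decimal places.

7.8540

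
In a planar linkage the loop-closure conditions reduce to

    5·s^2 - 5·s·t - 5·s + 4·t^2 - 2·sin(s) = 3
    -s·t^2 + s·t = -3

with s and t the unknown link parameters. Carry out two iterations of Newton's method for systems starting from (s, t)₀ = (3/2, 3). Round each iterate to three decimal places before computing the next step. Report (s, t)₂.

(1.441, 2.041)

At (3/2, 3): F = (12.25501, -6.000).
Jacobian J = [[10·s - 5·t - 2·cos(s) - 5, -5·s + 8·t], [-t^2 + t, -2·s·t + s]].
At the point, J = [[-5.14147, 16.500], [-6.000, -7.500]] (det J = 137.56106).
Solving J·Δ = −F gives Δ = (-0.052, -0.759).
Then the next iterate is (s, t)₁ = (1.448, 2.241).
Round to (1.448, 2.241) and repeat: F = (2.12206, -1.02701), J = [[-1.96998, 10.688], [-2.78108, -5.04194]].
Δ = (-0.007, -0.200), so (s, t)₂ = (1.441, 2.041).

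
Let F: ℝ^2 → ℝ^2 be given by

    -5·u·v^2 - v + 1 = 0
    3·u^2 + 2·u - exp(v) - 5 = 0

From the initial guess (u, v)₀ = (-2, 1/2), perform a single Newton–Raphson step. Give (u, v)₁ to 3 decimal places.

(-1.814, 0.192)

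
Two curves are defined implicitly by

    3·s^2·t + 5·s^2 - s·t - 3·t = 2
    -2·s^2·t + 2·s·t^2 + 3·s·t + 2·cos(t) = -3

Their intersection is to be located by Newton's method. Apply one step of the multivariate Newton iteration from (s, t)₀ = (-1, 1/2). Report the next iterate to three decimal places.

(-0.714, 0.864)

At (-1, 1/2): F = (3.500, 1.75517).
Jacobian J = [[6·s·t + 10·s - t, 3·s^2 - s - 3], [-4·s·t + 2·t^2 + 3·t, -2·s^2 + 4·s·t + 3·s - 2·sin(t)]].
At the point, J = [[-13.500, 1.000], [4.000, -7.95885]] (det J = 103.44449).
Solving J·Δ = −F gives Δ = (0.286, 0.364).
Then the next iterate is (s, t)₁ = (-0.714, 0.864).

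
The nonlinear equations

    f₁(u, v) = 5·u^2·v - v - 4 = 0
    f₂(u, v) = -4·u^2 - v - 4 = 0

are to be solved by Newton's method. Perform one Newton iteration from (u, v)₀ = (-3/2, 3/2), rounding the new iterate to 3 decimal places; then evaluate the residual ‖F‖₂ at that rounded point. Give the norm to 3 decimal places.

At (-3/2, 3/2): F = (11.375, -14.500).
Jacobian J = [[10·u·v, 5·u^2 - 1], [-8·u, -1]].
At the point, J = [[-22.500, 10.250], [12.000, -1.000]] (det J = -100.500).
Solving J·Δ = −F gives Δ = (1.366, 1.888).
Then the next iterate is (u, v)₁ = (-0.134, 3.388).
Re-evaluating at (-0.134, 3.388): F = (-7.08383, -7.45982), so ‖F‖₂ = 10.287.

10.287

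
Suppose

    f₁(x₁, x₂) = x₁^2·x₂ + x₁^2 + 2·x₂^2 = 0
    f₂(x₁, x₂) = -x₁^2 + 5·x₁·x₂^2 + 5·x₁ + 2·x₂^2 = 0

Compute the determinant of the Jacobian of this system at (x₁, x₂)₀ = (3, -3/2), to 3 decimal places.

122.250

J = [[2·x₁·x₂ + 2·x₁, x₁^2 + 4·x₂], [-2·x₁ + 5·x₂^2 + 5, 10·x₁·x₂ + 4·x₂]].
At the point, J = [[-3.000, 3.000], [10.250, -51.000]].
det J = 122.250.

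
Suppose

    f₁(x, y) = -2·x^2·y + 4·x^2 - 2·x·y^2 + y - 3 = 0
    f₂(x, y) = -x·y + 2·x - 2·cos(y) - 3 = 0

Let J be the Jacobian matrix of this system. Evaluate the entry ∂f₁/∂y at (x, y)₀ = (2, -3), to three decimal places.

17.000

∂f₁/∂y = -2·x^2 - 4·x·y + 1.
At (2, -3) this is 17.000.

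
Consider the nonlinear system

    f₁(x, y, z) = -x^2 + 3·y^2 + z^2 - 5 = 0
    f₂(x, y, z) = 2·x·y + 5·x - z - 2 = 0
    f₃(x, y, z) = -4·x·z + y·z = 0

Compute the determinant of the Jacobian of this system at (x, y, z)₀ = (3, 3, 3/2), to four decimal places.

J = [[-2·x, 6·y, 2·z], [2·y + 5, 2·x, -1], [-4·z, z, -4·x + y]].
At the point, J = [[-6.0000, 18.0000, 3.0000], [11.0000, 6.0000, -1.0000], [-6.0000, 1.5000, -9.0000]].
det J = 2362.5000.

2362.5000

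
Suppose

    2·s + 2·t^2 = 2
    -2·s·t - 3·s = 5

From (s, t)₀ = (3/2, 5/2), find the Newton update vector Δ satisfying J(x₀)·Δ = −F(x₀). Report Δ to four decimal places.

At (3/2, 5/2): F = (13.5000, -17.0000).
Jacobian J = [[2, 4·t], [-2·t - 3, -2·s]].
At the point, J = [[2.0000, 10.0000], [-8.0000, -3.0000]] (det J = 74.0000).
Solving J·Δ = −F gives Δ = (-1.7500, -1.0000).

(-1.7500, -1.0000)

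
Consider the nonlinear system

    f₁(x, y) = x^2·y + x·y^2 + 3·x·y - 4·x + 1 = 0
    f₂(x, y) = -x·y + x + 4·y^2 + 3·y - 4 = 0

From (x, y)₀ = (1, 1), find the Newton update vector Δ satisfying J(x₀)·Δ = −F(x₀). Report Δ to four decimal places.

(-0.1000, -0.3000)

At (1, 1): F = (2.0000, 3.0000).
Jacobian J = [[2·x·y + y^2 + 3·y - 4, x^2 + 2·x·y + 3·x], [-y + 1, -x + 8·y + 3]].
At the point, J = [[2.0000, 6.0000], [0.0000, 10.0000]] (det J = 20.0000).
Solving J·Δ = −F gives Δ = (-0.1000, -0.3000).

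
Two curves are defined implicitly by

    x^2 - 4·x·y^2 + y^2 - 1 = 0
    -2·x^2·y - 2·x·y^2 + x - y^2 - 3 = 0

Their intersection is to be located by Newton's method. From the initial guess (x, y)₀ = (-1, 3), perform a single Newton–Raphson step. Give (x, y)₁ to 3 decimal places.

(104.000, 134.500)

At (-1, 3): F = (45.000, -1.000).
Jacobian J = [[2·x - 4·y^2, -8·x·y + 2·y], [-4·x·y - 2·y^2 + 1, -2·x^2 - 4·x·y - 2·y]].
At the point, J = [[-38.000, 30.000], [-5.000, 4.000]] (det J = -2.000).
Solving J·Δ = −F gives Δ = (105.000, 131.500).
Then the next iterate is (x, y)₁ = (104.000, 134.500).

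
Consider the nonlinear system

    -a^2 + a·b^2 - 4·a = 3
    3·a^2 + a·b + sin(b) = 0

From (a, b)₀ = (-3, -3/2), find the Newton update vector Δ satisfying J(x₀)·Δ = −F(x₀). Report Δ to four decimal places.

(1.5624, 0.0122)

At (-3, -3/2): F = (-6.7500, 30.502505).
Jacobian J = [[-2·a + b^2 - 4, 2·a·b], [6·a + b, a + cos(b)]].
At the point, J = [[4.2500, 9.0000], [-19.5000, -2.929263]] (det J = 163.050633).
Solving J·Δ = −F gives Δ = (1.5624, 0.0122).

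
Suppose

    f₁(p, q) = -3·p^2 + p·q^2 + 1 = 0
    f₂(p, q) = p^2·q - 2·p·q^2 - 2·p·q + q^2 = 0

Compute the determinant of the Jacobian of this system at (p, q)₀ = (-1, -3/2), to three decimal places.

J = [[-6·p + q^2, 2·p·q], [2·p·q - 2·q^2 - 2·q, p^2 - 4·p·q - 2·p + 2·q]].
At the point, J = [[8.250, 3.000], [1.500, -6.000]].
det J = -54.000.

-54.000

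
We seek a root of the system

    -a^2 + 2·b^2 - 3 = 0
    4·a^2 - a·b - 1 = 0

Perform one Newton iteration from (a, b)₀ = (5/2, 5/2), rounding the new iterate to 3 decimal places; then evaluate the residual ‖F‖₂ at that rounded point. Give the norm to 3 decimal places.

4.209

At (5/2, 5/2): F = (3.250, 17.750).
Jacobian J = [[-2·a, 4·b], [8·a - b, -a]].
At the point, J = [[-5.000, 10.000], [17.500, -2.500]] (det J = -162.500).
Solving J·Δ = −F gives Δ = (-1.142, -0.896).
Then the next iterate is (a, b)₁ = (1.358, 1.604).
Re-evaluating at (1.358, 1.604): F = (0.30147, 4.19842), so ‖F‖₂ = 4.209.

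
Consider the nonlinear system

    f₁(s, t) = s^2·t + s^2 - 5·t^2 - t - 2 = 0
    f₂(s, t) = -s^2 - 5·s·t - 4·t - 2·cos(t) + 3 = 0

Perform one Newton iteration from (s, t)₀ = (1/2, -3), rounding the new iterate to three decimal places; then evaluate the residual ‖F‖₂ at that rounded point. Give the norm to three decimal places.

At (1/2, -3): F = (-44.500, 24.22998).
Jacobian J = [[2·s·t + 2·s, s^2 - 10·t - 1], [-2·s - 5·t, -5·s + 2·sin(t) - 4]].
At the point, J = [[-2.000, 29.250], [14.000, -6.78224]] (det J = -395.93552).
Solving J·Δ = −F gives Δ = (-1.028, 1.451).
Then the next iterate is (s, t)₁ = (-0.528, -1.549).
Re-evaluating at (-0.528, -1.549): F = (-12.60106, 4.78427), so ‖F‖₂ = 13.479.

13.479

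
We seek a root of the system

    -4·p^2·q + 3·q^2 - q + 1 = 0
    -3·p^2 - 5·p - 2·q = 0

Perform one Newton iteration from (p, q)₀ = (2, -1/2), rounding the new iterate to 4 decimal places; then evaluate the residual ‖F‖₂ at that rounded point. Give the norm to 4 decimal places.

At (2, -1/2): F = (10.2500, -21.0000).
Jacobian J = [[-8·p·q, -4·p^2 + 6·q - 1], [-6·p - 5, -2]].
At the point, J = [[8.0000, -20.0000], [-17.0000, -2.0000]] (det J = -356.0000).
Solving J·Δ = −F gives Δ = (-1.2374, 0.0176).
Then the next iterate is (p, q)₁ = (0.7626, -0.4824).
Re-evaluating at (0.7626, -0.4824): F = (3.302705, -4.592876), so ‖F‖₂ = 5.6571.

5.6571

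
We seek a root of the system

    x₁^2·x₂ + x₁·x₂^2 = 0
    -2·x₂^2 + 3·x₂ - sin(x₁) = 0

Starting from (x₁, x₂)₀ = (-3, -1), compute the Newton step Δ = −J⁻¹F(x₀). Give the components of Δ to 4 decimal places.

(0.3255, 0.6481)

At (-3, -1): F = (-12.0000, -4.858880).
Jacobian J = [[2·x₁·x₂ + x₂^2, x₁^2 + 2·x₁·x₂], [-cos(x₁), -4·x₂ + 3]].
At the point, J = [[7.0000, 15.0000], [0.989992, 7.0000]] (det J = 34.150113).
Solving J·Δ = −F gives Δ = (0.3255, 0.6481).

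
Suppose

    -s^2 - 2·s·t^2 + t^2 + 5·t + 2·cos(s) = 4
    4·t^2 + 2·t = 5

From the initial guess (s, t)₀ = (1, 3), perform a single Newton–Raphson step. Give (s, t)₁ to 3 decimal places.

At (1, 3): F = (2.08060, 37.000).
Jacobian J = [[-2·s - 2·t^2 - 2·sin(s), -4·s·t + 2·t + 5], [0, 8·t + 2]].
At the point, J = [[-21.68294, -1.000], [0.000, 26.000]] (det J = -563.75649).
Solving J·Δ = −F gives Δ = (0.162, -1.423).
Then the next iterate is (s, t)₁ = (1.162, 1.577).

(1.162, 1.577)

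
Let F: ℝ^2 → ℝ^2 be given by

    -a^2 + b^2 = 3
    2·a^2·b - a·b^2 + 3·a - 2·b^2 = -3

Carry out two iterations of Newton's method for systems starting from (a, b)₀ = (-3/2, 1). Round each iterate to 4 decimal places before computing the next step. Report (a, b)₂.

(-4.6041, 2.9830)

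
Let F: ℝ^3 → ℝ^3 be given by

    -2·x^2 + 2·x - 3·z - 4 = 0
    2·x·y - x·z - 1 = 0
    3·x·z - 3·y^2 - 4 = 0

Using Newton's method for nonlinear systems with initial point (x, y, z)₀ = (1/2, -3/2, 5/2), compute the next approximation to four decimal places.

At (1/2, -3/2, 5/2): F = (-11.0000, -3.7500, -7.0000).
Jacobian J = [[-4·x + 2, 0, -3], [2·y - z, 2·x, -x], [3·z, -6·y, 3·x]].
At the point, J = [[0.0000, 0.0000, -3.0000], [-5.5000, 1.0000, -0.5000], [7.5000, 9.0000, 1.5000]] (det J = 171.0000).
Solving J·Δ = −F gives Δ = (-0.0833, 1.4583, -3.6667).
Then the next iterate is (x, y, z)₁ = (0.4167, -0.0417, -1.1667).

(0.4167, -0.0417, -1.1667)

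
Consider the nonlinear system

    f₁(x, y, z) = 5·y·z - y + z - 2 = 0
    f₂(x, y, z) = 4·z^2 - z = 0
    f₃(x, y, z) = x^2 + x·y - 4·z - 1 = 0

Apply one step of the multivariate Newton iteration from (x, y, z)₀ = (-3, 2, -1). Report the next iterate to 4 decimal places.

(-0.9444, 0.5185, -0.4444)

At (-3, 2, -1): F = (-15.0000, 5.0000, 6.0000).
Jacobian J = [[0, 5·z - 1, 5·y + 1], [0, 0, 8·z - 1], [2·x + y, x, -4]].
At the point, J = [[0.0000, -6.0000, 11.0000], [0.0000, 0.0000, -9.0000], [-4.0000, -3.0000, -4.0000]] (det J = -216.0000).
Solving J·Δ = −F gives Δ = (2.0556, -1.4815, 0.5556).
Then the next iterate is (x, y, z)₁ = (-0.9444, 0.5185, -0.4444).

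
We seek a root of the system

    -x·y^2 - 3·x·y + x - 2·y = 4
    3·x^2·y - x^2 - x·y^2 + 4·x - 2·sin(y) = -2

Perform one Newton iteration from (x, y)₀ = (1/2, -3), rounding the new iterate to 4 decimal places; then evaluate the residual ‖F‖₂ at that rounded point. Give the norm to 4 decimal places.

2729.9641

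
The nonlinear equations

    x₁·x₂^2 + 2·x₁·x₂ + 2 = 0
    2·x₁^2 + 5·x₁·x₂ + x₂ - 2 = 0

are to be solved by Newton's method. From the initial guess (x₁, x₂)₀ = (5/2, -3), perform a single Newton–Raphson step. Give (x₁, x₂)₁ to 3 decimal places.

At (5/2, -3): F = (9.500, -30.000).
Jacobian J = [[x₂^2 + 2·x₂, 2·x₁·x₂ + 2·x₁], [4·x₁ + 5·x₂, 5·x₁ + 1]].
At the point, J = [[3.000, -10.000], [-5.000, 13.500]] (det J = -9.500).
Solving J·Δ = −F gives Δ = (-18.079, -4.474).
Then the next iterate is (x₁, x₂)₁ = (-15.579, -7.474).

(-15.579, -7.474)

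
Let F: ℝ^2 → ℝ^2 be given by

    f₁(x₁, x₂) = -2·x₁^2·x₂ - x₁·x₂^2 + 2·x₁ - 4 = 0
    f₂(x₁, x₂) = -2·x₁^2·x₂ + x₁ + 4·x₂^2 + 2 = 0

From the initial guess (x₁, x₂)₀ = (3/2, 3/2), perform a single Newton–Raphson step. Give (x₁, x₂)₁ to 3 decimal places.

(1.276, 0.494)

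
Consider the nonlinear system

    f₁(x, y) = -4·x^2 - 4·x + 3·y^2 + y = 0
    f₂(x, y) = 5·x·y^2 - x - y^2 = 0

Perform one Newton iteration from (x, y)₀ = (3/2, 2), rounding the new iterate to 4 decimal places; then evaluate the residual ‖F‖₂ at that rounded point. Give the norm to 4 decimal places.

At (3/2, 2): F = (-1.0000, 24.5000).
Jacobian J = [[-8·x - 4, 6·y + 1], [5·y^2 - 1, 10·x·y - 2·y]].
At the point, J = [[-16.0000, 13.0000], [19.0000, 26.0000]] (det J = -663.0000).
Solving J·Δ = −F gives Δ = (-0.5196, -0.5626).
Then the next iterate is (x, y)₁ = (0.9804, 1.4374).
Re-evaluating at (0.9804, 1.4374): F = (-0.130580, 7.081595), so ‖F‖₂ = 7.0828.

7.0828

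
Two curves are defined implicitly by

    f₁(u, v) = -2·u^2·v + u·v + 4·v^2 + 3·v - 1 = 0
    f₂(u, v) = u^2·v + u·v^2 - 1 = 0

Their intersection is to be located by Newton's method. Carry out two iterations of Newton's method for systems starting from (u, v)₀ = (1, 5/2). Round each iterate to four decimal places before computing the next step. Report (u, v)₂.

(1.1024, 0.6071)

At (1, 5/2): F = (29.0000, 7.7500).
Jacobian J = [[-4·u·v + v, -2·u^2 + u + 8·v + 3], [2·u·v + v^2, u^2 + 2·u·v]].
At the point, J = [[-7.5000, 22.0000], [11.2500, 6.0000]] (det J = -292.5000).
Solving J·Δ = −F gives Δ = (0.0120, -1.3141).
Then the next iterate is (u, v)₁ = (1.0120, 1.1859).
Round to (1.0120, 1.1859) and repeat: F = (6.954201, 1.637767), J = [[-3.614623, 11.450912], [3.806620, 3.424406]].
Δ = (0.0904, -0.5788), so (u, v)₂ = (1.1024, 0.6071).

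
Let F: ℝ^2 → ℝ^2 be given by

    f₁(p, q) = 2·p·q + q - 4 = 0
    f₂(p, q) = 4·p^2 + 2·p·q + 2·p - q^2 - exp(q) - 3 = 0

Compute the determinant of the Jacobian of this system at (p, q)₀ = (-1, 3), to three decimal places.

J = [[2·q, 2·p + 1], [8·p + 2·q + 2, 2·p - 2·q - exp(q)]].
At the point, J = [[6.000, -1.000], [0.000, -28.08554]].
det J = -168.513.

-168.513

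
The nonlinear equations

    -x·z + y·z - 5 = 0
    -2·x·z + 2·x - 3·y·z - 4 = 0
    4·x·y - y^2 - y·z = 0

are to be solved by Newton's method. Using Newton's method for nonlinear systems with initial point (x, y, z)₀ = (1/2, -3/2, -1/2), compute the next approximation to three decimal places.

(2.836, 2.820, -2.996)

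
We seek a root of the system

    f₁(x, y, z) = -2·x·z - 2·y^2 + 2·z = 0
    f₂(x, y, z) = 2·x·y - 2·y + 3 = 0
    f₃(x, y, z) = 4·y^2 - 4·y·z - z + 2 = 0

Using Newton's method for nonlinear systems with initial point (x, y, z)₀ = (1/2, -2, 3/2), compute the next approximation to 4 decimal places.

(1.4489, -0.7958, 1.2132)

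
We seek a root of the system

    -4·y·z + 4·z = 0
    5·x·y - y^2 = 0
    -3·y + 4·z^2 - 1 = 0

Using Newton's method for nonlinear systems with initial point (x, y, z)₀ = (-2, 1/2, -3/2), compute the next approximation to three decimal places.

(1.633, 0.848, -1.045)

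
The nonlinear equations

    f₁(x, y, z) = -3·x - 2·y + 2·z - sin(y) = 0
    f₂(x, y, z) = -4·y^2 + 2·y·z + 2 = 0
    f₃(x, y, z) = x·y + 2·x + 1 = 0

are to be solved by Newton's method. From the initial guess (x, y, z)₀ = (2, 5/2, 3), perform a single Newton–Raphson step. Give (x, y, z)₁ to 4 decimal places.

At (2, 5/2, 3): F = (-5.598472, -8.0000, 10.0000).
Jacobian J = [[-3, -cos(y) - 2, 2], [0, -8·y + 2·z, 2·y], [y + 2, x, 0]].
At the point, J = [[-3.0000, -1.198856, 2.0000], [0.0000, -14.0000, 5.0000], [4.5000, 2.0000, 0.0000]] (det J = 129.025731).
Solving J·Δ = −F gives Δ = (-1.8914, -0.7443, -0.4841).
Then the next iterate is (x, y, z)₁ = (0.1086, 1.7557, 2.5159).

(0.1086, 1.7557, 2.5159)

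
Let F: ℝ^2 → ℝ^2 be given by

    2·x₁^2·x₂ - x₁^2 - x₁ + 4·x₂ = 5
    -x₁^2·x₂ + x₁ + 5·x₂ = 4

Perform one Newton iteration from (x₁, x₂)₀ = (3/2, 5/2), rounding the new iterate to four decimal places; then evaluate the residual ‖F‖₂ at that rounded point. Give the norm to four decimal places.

At (3/2, 5/2): F = (12.5000, 4.3750).
Jacobian J = [[4·x₁·x₂ - 2·x₁ - 1, 2·x₁^2 + 4], [-2·x₁·x₂ + 1, -x₁^2 + 5]].
At the point, J = [[11.0000, 8.5000], [-6.5000, 2.7500]] (det J = 85.5000).
Solving J·Δ = −F gives Δ = (0.0329, -1.5132).
Then the next iterate is (x₁, x₂)₁ = (1.5329, 0.9868).
Re-evaluating at (1.5329, 0.9868): F = (-0.297952, 0.148135), so ‖F‖₂ = 0.3327.

0.3327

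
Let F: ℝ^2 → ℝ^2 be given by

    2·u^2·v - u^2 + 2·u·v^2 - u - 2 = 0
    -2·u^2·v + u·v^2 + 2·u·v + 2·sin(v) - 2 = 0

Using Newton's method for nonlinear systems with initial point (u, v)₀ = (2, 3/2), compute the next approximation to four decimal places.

(1.6370, 1.0587)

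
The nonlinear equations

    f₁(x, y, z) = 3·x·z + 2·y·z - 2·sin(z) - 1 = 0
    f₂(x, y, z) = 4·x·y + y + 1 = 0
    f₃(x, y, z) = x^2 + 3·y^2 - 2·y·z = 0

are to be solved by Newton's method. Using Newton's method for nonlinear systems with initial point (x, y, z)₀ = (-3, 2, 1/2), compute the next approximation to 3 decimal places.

(-5.600, -1.800, -1.300)

At (-3, 2, 1/2): F = (-4.45885, -21.000, 19.000).
Jacobian J = [[3·z, 2·z, 3·x + 2·y - 2·cos(z)], [4·y, 4·x + 1, 0], [2·x, 6·y - 2·z, -2·y]].
At the point, J = [[1.500, 1.000, -6.75517], [8.000, -11.000, 0.000], [-6.000, 11.000, -4.000]] (det J = -50.61363).
Solving J·Δ = −F gives Δ = (-2.600, -3.800, -1.800).
Then the next iterate is (x, y, z)₁ = (-5.600, -1.800, -1.300).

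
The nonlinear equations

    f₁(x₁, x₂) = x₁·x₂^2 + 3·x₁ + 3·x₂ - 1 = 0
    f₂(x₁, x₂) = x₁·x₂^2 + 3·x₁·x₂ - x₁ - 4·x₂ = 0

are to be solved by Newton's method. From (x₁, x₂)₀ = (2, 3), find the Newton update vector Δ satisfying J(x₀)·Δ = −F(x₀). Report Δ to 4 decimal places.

(1.3563, -3.2184)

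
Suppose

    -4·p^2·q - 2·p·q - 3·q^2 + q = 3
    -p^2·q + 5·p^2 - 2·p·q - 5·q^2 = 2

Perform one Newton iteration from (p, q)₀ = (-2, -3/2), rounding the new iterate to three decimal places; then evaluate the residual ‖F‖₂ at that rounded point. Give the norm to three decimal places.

1.000

At (-2, -3/2): F = (6.750, 6.750).
Jacobian J = [[-8·p·q - 2·q, -4·p^2 - 2·p - 6·q + 1], [-2·p·q + 10·p - 2·q, -p^2 - 2·p - 10·q]].
At the point, J = [[-21.000, -2.000], [-23.000, 15.000]] (det J = -361.000).
Solving J·Δ = −F gives Δ = (0.318, 0.037).
Then the next iterate is (p, q)₁ = (-1.682, -1.463).
Re-evaluating at (-1.682, -1.463): F = (0.75039, 0.66125), so ‖F‖₂ = 1.000.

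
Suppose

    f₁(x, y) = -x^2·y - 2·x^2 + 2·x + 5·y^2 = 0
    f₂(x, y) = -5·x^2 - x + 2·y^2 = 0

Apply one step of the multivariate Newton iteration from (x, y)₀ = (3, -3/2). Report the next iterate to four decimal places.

(1.4817, -0.9055)

At (3, -3/2): F = (12.7500, -43.5000).
Jacobian J = [[-2·x·y - 4·x + 2, -x^2 + 10·y], [-10·x - 1, 4·y]].
At the point, J = [[-1.0000, -24.0000], [-31.0000, -6.0000]] (det J = -738.0000).
Solving J·Δ = −F gives Δ = (-1.5183, 0.5945).
Then the next iterate is (x, y)₁ = (1.4817, -0.9055).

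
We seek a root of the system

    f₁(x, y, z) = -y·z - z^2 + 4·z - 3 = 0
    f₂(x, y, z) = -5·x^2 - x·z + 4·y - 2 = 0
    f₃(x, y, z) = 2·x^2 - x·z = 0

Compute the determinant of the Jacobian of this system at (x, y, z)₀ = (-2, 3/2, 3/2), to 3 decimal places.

65.000

J = [[0, -z, -y - 2·z + 4], [-10·x - z, 4, -x], [4·x - z, 0, -x]].
At the point, J = [[0.000, -1.500, -0.500], [18.500, 4.000, 2.000], [-9.500, 0.000, 2.000]].
det J = 65.000.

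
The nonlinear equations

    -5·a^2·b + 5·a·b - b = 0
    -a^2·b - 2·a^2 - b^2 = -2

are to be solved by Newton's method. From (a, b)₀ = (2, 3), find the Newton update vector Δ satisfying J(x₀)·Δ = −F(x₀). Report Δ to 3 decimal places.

(-0.143, -2.413)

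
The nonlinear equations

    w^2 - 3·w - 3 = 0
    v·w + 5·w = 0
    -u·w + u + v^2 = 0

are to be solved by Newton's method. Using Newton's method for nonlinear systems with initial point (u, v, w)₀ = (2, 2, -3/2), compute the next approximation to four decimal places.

(5.4333, -2.0833, -0.8750)

At (2, 2, -3/2): F = (3.7500, -10.5000, 9.0000).
Jacobian J = [[0, 0, 2·w - 3], [0, w, v + 5], [-w + 1, 2·v, -u]].
At the point, J = [[0.0000, 0.0000, -6.0000], [0.0000, -1.5000, 7.0000], [2.5000, 4.0000, -2.0000]] (det J = -22.5000).
Solving J·Δ = −F gives Δ = (3.4333, -4.0833, 0.6250).
Then the next iterate is (u, v, w)₁ = (5.4333, -2.0833, -0.8750).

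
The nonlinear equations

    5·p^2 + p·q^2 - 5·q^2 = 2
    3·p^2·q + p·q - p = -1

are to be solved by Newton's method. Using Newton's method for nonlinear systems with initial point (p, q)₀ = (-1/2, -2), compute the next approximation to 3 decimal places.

At (-1/2, -2): F = (-22.750, 1.000).
Jacobian J = [[10·p + q^2, 2·p·q - 10·q], [6·p·q + q - 1, 3·p^2 + p]].
At the point, J = [[-1.000, 22.000], [3.000, 0.250]] (det J = -66.250).
Solving J·Δ = −F gives Δ = (-0.418, 1.015).
Then the next iterate is (p, q)₁ = (-0.918, -0.985).

(-0.918, -0.985)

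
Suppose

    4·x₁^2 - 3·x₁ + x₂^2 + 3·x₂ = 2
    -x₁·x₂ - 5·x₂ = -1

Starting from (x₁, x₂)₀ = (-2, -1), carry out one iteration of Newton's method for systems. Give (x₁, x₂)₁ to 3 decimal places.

(-0.964, 0.679)

At (-2, -1): F = (18.000, 4.000).
Jacobian J = [[8·x₁ - 3, 2·x₂ + 3], [-x₂, -x₁ - 5]].
At the point, J = [[-19.000, 1.000], [1.000, -3.000]] (det J = 56.000).
Solving J·Δ = −F gives Δ = (1.036, 1.679).
Then the next iterate is (x₁, x₂)₁ = (-0.964, 0.679).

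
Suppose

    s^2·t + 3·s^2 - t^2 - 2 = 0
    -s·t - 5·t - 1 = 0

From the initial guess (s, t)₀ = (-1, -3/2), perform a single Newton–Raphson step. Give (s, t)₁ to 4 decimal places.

At (-1, -3/2): F = (-2.7500, 5.0000).
Jacobian J = [[2·s·t + 6·s, s^2 - 2·t], [-t, -s - 5]].
At the point, J = [[-3.0000, 4.0000], [1.5000, -4.0000]] (det J = 6.0000).
Solving J·Δ = −F gives Δ = (1.5000, 1.8125).
Then the next iterate is (s, t)₁ = (0.5000, 0.3125).

(0.5000, 0.3125)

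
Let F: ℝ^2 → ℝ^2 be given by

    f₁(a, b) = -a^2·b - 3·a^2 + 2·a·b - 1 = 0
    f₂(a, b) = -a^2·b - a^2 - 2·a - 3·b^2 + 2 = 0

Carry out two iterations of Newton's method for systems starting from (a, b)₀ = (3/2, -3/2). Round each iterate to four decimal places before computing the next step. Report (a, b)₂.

At (3/2, -3/2): F = (-8.8750, -6.6250).
Jacobian J = [[-2·a·b - 6·a + 2·b, -a^2 + 2·a], [-2·a·b - 2·a - 2, -a^2 - 6·b]].
At the point, J = [[-7.5000, 0.7500], [-0.5000, 6.7500]] (det J = -50.2500).
Solving J·Δ = −F gives Δ = (-1.0933, 0.9005).
Then the next iterate is (a, b)₁ = (0.4067, -0.5995).
Round to (0.4067, -0.5995) and repeat: F = (-1.884688, 0.042155), J = [[-3.151567, 0.647995], [-2.325767, 3.431595]].
Δ = (-0.6978, -0.4852), so (a, b)₂ = (-0.2911, -1.0847).

(-0.2911, -1.0847)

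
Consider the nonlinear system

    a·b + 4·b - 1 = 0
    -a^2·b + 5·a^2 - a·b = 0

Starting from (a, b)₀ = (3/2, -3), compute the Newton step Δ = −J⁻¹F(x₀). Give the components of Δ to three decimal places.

(-0.423, 2.951)

At (3/2, -3): F = (-17.500, 22.500).
Jacobian J = [[b, a + 4], [-2·a·b + 10·a - b, -a^2 - a]].
At the point, J = [[-3.000, 5.500], [27.000, -3.750]] (det J = -137.250).
Solving J·Δ = −F gives Δ = (-0.423, 2.951).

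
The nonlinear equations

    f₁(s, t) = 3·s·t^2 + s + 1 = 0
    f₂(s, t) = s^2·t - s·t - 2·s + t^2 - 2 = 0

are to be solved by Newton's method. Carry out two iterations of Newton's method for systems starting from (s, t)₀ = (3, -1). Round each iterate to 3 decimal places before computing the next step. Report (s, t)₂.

(-0.167, -0.525)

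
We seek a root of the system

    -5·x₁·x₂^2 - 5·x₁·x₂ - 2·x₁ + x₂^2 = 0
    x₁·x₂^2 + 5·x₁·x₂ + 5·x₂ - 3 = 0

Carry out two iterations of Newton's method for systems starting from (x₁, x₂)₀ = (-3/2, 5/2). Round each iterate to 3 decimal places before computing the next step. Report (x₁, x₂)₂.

At (-3/2, 5/2): F = (74.875, -18.625).
Jacobian J = [[-5·x₂^2 - 5·x₂ - 2, -10·x₁·x₂ - 5·x₁ + 2·x₂], [x₂^2 + 5·x₂, 2·x₁·x₂ + 5·x₁ + 5]].
At the point, J = [[-45.750, 50.000], [18.750, -10.000]] (det J = -480.000).
Solving J·Δ = −F gives Δ = (0.380, -1.150).
Then the next iterate is (x₁, x₂)₁ = (-1.120, 1.350).
Round to (-1.120, 1.350) and repeat: F = (21.82850, -5.85120), J = [[-17.86250, 23.420], [8.57250, -3.624]].
Δ = (0.426, -0.607), so (x₁, x₂)₂ = (-0.694, 0.743).

(-0.694, 0.743)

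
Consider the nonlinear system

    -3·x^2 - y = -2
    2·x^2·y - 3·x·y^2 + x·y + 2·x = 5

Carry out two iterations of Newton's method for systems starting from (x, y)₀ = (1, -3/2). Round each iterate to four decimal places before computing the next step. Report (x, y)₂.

(0.7174, 0.5584)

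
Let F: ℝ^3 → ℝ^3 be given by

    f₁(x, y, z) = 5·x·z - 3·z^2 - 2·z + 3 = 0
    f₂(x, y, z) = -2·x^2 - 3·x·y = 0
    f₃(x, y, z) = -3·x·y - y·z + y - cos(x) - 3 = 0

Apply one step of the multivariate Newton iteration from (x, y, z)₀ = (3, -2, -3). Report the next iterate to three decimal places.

(1.846, -1.230, -1.526)

At (3, -2, -3): F = (-63.000, 0.000, 7.98999).
Jacobian J = [[5·z, 0, 5·x - 6·z - 2], [-4·x - 3·y, -3·x, 0], [-3·y + sin(x), -3·x - z + 1, -y]].
At the point, J = [[-15.000, 0.000, 31.000], [-6.000, -9.000, 0.000], [6.14112, -5.000, 2.000]] (det J = 2913.37248).
Solving J·Δ = −F gives Δ = (-1.154, 0.770, 1.474).
Then the next iterate is (x, y, z)₁ = (1.846, -1.230, -1.526).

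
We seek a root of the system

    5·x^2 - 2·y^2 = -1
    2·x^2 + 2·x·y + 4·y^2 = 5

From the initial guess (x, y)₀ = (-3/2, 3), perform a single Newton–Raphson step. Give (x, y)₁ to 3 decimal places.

(-0.874, 1.738)

At (-3/2, 3): F = (-5.750, 26.500).
Jacobian J = [[10·x, -4·y], [4·x + 2·y, 2·x + 8·y]].
At the point, J = [[-15.000, -12.000], [0.000, 21.000]] (det J = -315.000).
Solving J·Δ = −F gives Δ = (0.626, -1.262).
Then the next iterate is (x, y)₁ = (-0.874, 1.738).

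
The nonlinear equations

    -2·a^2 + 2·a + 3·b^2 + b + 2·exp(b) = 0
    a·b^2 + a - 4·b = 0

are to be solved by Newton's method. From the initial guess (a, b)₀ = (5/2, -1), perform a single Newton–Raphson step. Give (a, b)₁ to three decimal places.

At (5/2, -1): F = (-4.76424, 9.000).
Jacobian J = [[-4·a + 2, 6·b + 2·exp(b) + 1], [b^2 + 1, 2·a·b - 4]].
At the point, J = [[-8.000, -4.26424], [2.000, -9.000]] (det J = 80.52848).
Solving J·Δ = −F gives Δ = (-1.009, 0.776).
Then the next iterate is (a, b)₁ = (1.491, -0.224).

(1.491, -0.224)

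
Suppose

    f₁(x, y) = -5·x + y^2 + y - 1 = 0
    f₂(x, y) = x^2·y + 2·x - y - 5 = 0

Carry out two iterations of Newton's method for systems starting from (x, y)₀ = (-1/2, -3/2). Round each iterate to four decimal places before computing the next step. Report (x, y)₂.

(-2.2586, 0.2135)

At (-1/2, -3/2): F = (2.2500, -4.8750).
Jacobian J = [[-5, 2·y + 1], [2·x·y + 2, x^2 - 1]].
At the point, J = [[-5.0000, -2.0000], [3.5000, -0.7500]] (det J = 10.7500).
Solving J·Δ = −F gives Δ = (1.0640, -1.5349).
Then the next iterate is (x, y)₁ = (0.5640, -3.0349).
Round to (0.5640, -3.0349) and repeat: F = (2.355718, -1.802490), J = [[-5.0000, -5.0698], [-1.423367, -0.681904]].
Δ = (-2.8226, 3.2484), so (x, y)₂ = (-2.2586, 0.2135).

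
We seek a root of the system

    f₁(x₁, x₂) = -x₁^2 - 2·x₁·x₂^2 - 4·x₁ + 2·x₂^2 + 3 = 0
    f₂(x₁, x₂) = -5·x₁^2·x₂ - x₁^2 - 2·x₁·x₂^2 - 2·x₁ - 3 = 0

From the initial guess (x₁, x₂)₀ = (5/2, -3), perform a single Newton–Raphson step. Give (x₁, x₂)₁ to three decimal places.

(1.841, -1.752)

At (5/2, -3): F = (-40.250, 34.500).
Jacobian J = [[-2·x₁ - 2·x₂^2 - 4, -4·x₁·x₂ + 4·x₂], [-10·x₁·x₂ - 2·x₁ - 2·x₂^2 - 2, -5·x₁^2 - 4·x₁·x₂]].
At the point, J = [[-27.000, 18.000], [50.000, -1.250]] (det J = -866.250).
Solving J·Δ = −F gives Δ = (-0.659, 1.248).
Then the next iterate is (x₁, x₂)₁ = (1.841, -1.752).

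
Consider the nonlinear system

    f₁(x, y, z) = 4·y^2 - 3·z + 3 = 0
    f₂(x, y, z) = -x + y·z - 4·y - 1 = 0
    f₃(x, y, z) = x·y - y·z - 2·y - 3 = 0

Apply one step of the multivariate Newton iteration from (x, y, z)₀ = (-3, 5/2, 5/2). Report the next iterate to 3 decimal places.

(12.885, 2.536, 9.576)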